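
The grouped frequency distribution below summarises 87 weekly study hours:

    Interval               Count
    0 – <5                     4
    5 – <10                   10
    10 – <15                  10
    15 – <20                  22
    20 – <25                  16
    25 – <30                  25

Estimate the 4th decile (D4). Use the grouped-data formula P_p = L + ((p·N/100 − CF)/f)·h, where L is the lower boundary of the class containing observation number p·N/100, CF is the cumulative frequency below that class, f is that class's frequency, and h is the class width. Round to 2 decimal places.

N = 87; target position k = 40/100 · 87 = 34.8.
Cumulative frequencies: 4, 14, 24, 46, 62, 87.
Observation 34.8 falls in the class 15 – <20.
L = 15, CF = 24, f = 22, h = 5.
P40 = 15 + ((34.8 − 24)/22)·5 = 15 + 2.45455 = 17.4545.

17.45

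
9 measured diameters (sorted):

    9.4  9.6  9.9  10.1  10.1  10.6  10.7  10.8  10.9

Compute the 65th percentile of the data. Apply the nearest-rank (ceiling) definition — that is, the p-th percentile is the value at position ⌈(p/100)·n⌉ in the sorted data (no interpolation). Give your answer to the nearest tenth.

n = 9.
Position = ⌈65/100 · 9⌉ = ⌈5.85⌉ = 6.
The value at rank 6 is 10.6.

10.6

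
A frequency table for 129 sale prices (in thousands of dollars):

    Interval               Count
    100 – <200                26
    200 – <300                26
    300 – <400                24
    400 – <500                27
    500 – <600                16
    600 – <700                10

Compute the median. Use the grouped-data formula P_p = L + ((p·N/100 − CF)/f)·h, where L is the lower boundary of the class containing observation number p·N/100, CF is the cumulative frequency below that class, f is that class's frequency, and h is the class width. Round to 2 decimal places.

352.08

N = 129; target position k = 50/100 · 129 = 64.5.
Cumulative frequencies: 26, 52, 76, 103, 119, 129.
Observation 64.5 falls in the class 300 – <400.
L = 300, CF = 52, f = 24, h = 100.
P50 = 300 + ((64.5 − 52)/24)·100 = 300 + 52.0833 = 352.083.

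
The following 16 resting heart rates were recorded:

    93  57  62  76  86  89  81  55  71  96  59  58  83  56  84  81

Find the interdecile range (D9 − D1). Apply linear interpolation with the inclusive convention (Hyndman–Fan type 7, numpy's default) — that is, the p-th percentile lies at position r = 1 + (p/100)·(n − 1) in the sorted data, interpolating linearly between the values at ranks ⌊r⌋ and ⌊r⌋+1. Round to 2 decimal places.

34.50

Sorted: 55, 56, 57, 58, 59, 62, 71, 76, 81, 81, 83, 84, 86, 89, 93, 96.
n = 16.
P10: r = 2.5; ranks 2–3 are 56, 57; interpolating gives 56.5.
P90: r = 14.5; ranks 14–15 are 89, 93; interpolating gives 91.
Difference: 91 − 56.5 = 34.5.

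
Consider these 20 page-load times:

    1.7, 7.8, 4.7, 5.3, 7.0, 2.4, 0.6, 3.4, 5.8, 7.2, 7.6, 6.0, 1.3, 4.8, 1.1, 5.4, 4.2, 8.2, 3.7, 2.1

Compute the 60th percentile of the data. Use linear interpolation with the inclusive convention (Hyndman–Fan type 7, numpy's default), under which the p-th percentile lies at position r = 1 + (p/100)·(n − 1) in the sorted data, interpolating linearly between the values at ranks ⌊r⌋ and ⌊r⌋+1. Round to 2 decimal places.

5.34

Sorted: 0.6, 1.1, 1.3, 1.7, 2.1, 2.4, 3.4, 3.7, 4.2, 4.7, 4.8, 5.3, 5.4, 5.8, 6.0, 7.0, 7.2, 7.6, 7.8, 8.2.
n = 20.
r = 1 + (60/100)·(20 − 1) = 1 + 11.4 = 12.4.
Rank 12 is 5.3 and rank 13 is 5.4.
Interpolate: 5.3 + 0.4·(5.4 − 5.3) = 5.3 + 0.4·0.1 = 5.34.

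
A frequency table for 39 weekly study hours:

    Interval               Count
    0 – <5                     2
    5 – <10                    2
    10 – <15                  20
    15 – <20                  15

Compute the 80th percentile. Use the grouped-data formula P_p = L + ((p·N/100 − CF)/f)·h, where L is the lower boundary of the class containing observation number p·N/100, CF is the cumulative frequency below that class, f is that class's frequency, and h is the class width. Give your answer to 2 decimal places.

N = 39; target position k = 80/100 · 39 = 31.2.
Cumulative frequencies: 2, 4, 24, 39.
Observation 31.2 falls in the class 15 – <20.
L = 15, CF = 24, f = 15, h = 5.
P80 = 15 + ((31.2 − 24)/15)·5 = 15 + 2.4 = 17.4.

17.40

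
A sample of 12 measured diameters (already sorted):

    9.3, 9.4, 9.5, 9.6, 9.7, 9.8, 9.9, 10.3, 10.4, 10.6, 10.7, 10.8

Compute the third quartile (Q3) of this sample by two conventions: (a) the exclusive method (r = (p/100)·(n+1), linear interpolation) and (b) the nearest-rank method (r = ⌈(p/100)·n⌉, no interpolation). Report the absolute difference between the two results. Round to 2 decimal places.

n = 12.
(a) r = 9.75; between ranks 9 (10.4) and 10 (10.6): 10.55.
(b) the nearest-rank method: rank 9 → 10.4.
|10.55 − 10.4| = 0.15.

0.15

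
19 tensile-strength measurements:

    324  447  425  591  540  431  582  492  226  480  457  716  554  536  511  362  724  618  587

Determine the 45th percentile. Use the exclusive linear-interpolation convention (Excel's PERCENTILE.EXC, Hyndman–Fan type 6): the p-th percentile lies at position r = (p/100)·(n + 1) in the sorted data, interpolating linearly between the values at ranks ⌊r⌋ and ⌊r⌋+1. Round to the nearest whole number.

Sorted: 226, 324, 362, 425, 431, 447, 457, 480, 492, 511, 536, 540, 554, 582, 587, 591, 618, 716, 724.
n = 19.
r = (45/100)·(19 + 1) = 9.
r is an integer, so P45 is the value at rank 9: 492.

492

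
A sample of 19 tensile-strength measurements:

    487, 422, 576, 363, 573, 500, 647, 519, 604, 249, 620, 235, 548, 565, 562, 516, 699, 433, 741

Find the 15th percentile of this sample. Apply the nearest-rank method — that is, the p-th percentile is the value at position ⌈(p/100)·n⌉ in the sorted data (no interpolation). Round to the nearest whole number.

Sorted: 235, 249, 363, 422, 433, 487, 500, 516, 519, 548, 562, 565, 573, 576, 604, 620, 647, 699, 741.
n = 19.
Position = ⌈15/100 · 19⌉ = ⌈2.85⌉ = 3.
The value at rank 3 is 363.

363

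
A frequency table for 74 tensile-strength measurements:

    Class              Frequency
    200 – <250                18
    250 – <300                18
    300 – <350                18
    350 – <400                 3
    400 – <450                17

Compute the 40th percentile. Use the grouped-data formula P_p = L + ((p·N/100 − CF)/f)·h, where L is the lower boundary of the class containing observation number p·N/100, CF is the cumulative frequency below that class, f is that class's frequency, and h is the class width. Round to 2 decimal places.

282.22

N = 74; target position k = 40/100 · 74 = 29.6.
Cumulative frequencies: 18, 36, 54, 57, 74.
Observation 29.6 falls in the class 250 – <300.
L = 250, CF = 18, f = 18, h = 50.
P40 = 250 + ((29.6 − 18)/18)·50 = 250 + 32.2222 = 282.222.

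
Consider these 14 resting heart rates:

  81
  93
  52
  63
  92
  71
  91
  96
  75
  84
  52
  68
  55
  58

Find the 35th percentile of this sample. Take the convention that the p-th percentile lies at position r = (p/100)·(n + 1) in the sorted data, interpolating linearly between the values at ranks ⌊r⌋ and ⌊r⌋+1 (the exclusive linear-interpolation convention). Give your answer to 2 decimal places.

Sorted: 52, 52, 55, 58, 63, 68, 71, 75, 81, 84, 91, 92, 93, 96.
n = 14.
r = (35/100)·(14 + 1) = 5.25.
Rank 5 is 63 and rank 6 is 68.
Interpolate: 63 + 0.25·(68 − 63) = 63 + 0.25·5 = 64.25.

64.25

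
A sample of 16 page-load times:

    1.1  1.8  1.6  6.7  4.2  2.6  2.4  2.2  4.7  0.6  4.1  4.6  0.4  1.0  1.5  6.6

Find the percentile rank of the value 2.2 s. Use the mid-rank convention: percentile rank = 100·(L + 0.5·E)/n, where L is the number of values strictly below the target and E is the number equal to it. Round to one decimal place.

Sorted: 0.4, 0.6, 1.0, 1.1, 1.5, 1.6, 1.8, 2.2, 2.4, 2.6, 4.1, 4.2, 4.6, 4.7, 6.6, 6.7.
Count below 2.2: L = 7; count equal: E = 1; n = 16.
Percentile rank = 100·(7 + 0.5·1)/16 = 100·7.5/16 = 46.88.

46.9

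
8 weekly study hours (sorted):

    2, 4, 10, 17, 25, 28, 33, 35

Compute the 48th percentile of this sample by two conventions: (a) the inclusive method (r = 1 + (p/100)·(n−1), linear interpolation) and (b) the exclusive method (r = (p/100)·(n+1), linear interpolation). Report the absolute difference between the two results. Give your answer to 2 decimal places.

0.32

n = 8.
(a) r = 4.36; between ranks 4 (17) and 5 (25): 19.88.
(b) r = 4.32; between ranks 4 (17) and 5 (25): 19.56.
|19.88 − 19.56| = 0.32.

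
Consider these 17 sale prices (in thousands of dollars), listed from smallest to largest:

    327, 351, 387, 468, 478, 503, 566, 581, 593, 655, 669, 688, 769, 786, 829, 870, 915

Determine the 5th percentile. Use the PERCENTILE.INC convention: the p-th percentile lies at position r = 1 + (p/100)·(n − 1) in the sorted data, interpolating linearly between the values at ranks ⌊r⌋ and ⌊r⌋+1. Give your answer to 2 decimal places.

346.20

n = 17.
r = 1 + (5/100)·(17 − 1) = 1 + 0.8 = 1.8.
Rank 1 is 327 and rank 2 is 351.
Interpolate: 327 + 0.8·(351 − 327) = 327 + 0.8·24 = 346.2.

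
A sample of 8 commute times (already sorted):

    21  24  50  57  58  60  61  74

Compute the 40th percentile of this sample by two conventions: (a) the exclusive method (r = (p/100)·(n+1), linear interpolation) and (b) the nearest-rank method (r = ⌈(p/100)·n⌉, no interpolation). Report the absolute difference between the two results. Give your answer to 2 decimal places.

2.80

n = 8.
(a) r = 3.6; between ranks 3 (50) and 4 (57): 54.2.
(b) the nearest-rank method: rank 4 → 57.
|54.2 − 57| = 2.8.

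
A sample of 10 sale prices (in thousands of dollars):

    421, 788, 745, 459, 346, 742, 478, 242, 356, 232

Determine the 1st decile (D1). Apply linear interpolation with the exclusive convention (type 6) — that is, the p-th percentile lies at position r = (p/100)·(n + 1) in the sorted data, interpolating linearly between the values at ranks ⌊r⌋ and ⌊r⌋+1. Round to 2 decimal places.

233.00

Sorted: 232, 242, 346, 356, 421, 459, 478, 742, 745, 788.
n = 10.
r = (10/100)·(10 + 1) = 1.1.
Rank 1 is 232 and rank 2 is 242.
Interpolate: 232 + 0.1·(242 − 232) = 232 + 0.1·10 = 233.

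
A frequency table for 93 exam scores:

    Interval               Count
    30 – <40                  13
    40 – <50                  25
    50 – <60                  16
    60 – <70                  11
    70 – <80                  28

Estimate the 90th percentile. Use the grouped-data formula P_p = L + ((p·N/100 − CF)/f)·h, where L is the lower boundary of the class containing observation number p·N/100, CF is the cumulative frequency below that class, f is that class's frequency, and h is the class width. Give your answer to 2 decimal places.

N = 93; target position k = 90/100 · 93 = 83.7.
Cumulative frequencies: 13, 38, 54, 65, 93.
Observation 83.7 falls in the class 70 – <80.
L = 70, CF = 65, f = 28, h = 10.
P90 = 70 + ((83.7 − 65)/28)·10 = 70 + 6.67857 = 76.6786.

76.68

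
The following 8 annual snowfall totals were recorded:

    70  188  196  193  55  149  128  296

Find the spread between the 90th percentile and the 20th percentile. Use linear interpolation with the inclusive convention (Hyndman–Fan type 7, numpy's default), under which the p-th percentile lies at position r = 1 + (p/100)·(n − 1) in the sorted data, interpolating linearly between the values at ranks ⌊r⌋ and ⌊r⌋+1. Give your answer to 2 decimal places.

Sorted: 55, 70, 128, 149, 188, 193, 196, 296.
n = 8.
P20: r = 2.4; ranks 2–3 are 70, 128; interpolating gives 93.2.
P90: r = 7.3; ranks 7–8 are 196, 296; interpolating gives 226.
Difference: 226 − 93.2 = 132.8.

132.80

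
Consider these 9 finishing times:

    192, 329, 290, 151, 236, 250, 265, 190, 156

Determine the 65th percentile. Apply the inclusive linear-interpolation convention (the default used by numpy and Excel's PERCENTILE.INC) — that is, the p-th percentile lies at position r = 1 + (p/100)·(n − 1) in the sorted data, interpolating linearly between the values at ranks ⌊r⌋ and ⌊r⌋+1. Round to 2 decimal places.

Sorted: 151, 156, 190, 192, 236, 250, 265, 290, 329.
n = 9.
r = 1 + (65/100)·(9 − 1) = 1 + 5.2 = 6.2.
Rank 6 is 250 and rank 7 is 265.
Interpolate: 250 + 0.2·(265 − 250) = 250 + 0.2·15 = 253.

253.00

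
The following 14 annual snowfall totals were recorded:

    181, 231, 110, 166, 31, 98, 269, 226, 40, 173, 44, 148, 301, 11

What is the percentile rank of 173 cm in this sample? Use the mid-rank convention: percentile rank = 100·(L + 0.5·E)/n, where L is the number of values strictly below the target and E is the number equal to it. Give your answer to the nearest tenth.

60.7

Sorted: 11, 31, 40, 44, 98, 110, 148, 166, 173, 181, 226, 231, 269, 301.
Count below 173: L = 8; count equal: E = 1; n = 14.
Percentile rank = 100·(8 + 0.5·1)/14 = 100·8.5/14 = 60.71.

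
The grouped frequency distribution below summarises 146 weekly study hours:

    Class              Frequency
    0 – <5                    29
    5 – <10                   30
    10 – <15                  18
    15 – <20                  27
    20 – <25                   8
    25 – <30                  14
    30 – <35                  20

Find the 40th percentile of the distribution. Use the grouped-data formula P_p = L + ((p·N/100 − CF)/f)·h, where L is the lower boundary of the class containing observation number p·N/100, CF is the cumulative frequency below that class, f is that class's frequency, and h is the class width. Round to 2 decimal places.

9.90

N = 146; target position k = 40/100 · 146 = 58.4.
Cumulative frequencies: 29, 59, 77, 104, 112, 126, 146.
Observation 58.4 falls in the class 5 – <10.
L = 5, CF = 29, f = 30, h = 5.
P40 = 5 + ((58.4 − 29)/30)·5 = 5 + 4.9 = 9.9.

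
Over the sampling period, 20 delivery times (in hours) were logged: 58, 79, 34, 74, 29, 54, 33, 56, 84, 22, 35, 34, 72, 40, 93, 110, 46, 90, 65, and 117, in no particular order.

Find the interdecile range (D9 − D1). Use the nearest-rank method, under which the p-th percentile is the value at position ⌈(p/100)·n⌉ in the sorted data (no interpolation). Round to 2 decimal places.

64.00

Sorted: 22, 29, 33, 34, 34, 35, 40, 46, 54, 56, 58, 65, 72, 74, 79, 84, 90, 93, 110, 117.
n = 20.
P10: rank ⌈10/100·20⌉ = 2 → 29.
P90: rank ⌈90/100·20⌉ = 18 → 93.
Difference: 93 − 29 = 64.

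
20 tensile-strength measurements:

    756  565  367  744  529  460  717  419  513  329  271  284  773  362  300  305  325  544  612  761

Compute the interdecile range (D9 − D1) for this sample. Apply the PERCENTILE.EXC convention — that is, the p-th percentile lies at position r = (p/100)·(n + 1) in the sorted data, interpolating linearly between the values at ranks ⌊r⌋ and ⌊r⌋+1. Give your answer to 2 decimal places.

Sorted: 271, 284, 300, 305, 325, 329, 362, 367, 419, 460, 513, 529, 544, 565, 612, 717, 744, 756, 761, 773.
n = 20.
P10: r = 2.1; ranks 2–3 are 284, 300; interpolating gives 285.6.
P90: r = 18.9; ranks 18–19 are 756, 761; interpolating gives 760.5.
Difference: 760.5 − 285.6 = 474.9.

474.90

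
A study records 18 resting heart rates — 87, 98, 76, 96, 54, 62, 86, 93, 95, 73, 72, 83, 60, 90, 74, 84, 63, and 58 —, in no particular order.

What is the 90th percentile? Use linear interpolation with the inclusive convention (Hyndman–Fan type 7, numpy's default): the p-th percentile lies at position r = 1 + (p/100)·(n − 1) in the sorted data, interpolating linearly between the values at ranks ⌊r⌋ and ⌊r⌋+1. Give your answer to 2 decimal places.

Sorted: 54, 58, 60, 62, 63, 72, 73, 74, 76, 83, 84, 86, 87, 90, 93, 95, 96, 98.
n = 18.
r = 1 + (90/100)·(18 − 1) = 1 + 15.3 = 16.3.
Rank 16 is 95 and rank 17 is 96.
Interpolate: 95 + 0.3·(96 − 95) = 95 + 0.3·1 = 95.3.

95.30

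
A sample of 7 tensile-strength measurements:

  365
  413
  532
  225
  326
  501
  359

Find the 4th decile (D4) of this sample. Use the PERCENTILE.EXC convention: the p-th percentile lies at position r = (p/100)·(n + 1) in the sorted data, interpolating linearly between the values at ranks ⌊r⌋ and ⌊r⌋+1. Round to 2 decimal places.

360.20

Sorted: 225, 326, 359, 365, 413, 501, 532.
n = 7.
r = (40/100)·(7 + 1) = 3.2.
Rank 3 is 359 and rank 4 is 365.
Interpolate: 359 + 0.2·(365 − 359) = 359 + 0.2·6 = 360.2.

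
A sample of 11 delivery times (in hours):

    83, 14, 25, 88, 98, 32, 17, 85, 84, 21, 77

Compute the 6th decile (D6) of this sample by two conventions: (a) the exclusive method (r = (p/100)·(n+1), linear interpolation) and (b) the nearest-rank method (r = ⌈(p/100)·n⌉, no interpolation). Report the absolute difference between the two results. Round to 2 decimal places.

Sorted: 14, 17, 21, 25, 32, 77, 83, 84, 85, 88, 98.
n = 11.
(a) r = 7.2; between ranks 7 (83) and 8 (84): 83.2.
(b) the nearest-rank method: rank 7 → 83.
|83.2 − 83| = 0.2.

0.20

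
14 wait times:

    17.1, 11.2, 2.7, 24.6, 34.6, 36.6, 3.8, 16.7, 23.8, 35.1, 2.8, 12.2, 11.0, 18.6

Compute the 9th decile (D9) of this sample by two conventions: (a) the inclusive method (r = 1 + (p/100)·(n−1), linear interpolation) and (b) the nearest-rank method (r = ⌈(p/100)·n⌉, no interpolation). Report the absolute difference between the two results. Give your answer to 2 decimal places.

Sorted: 2.7, 2.8, 3.8, 11.0, 11.2, 12.2, 16.7, 17.1, 18.6, 23.8, 24.6, 34.6, 35.1, 36.6.
n = 14.
(a) r = 12.7; between ranks 12 (34.6) and 13 (35.1): 34.95.
(b) the nearest-rank method: rank 13 → 35.1.
|34.95 − 35.1| = 0.15.

0.15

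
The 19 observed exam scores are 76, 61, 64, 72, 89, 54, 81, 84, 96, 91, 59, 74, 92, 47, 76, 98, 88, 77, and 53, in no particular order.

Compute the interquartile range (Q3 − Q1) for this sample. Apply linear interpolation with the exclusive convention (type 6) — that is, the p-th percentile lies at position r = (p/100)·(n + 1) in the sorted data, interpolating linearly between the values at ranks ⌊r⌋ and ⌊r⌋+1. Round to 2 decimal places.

28.00

Sorted: 47, 53, 54, 59, 61, 64, 72, 74, 76, 76, 77, 81, 84, 88, 89, 91, 92, 96, 98.
n = 19.
P25: r = 5 (integer) → 61.
P75: r = 15 (integer) → 89.
Difference: 89 − 61 = 28.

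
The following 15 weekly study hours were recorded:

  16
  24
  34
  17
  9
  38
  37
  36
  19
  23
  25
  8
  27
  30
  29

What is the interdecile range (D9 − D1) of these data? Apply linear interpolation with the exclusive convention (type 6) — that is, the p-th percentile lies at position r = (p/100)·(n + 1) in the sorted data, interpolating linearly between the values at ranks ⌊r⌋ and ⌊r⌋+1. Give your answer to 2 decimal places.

Sorted: 8, 9, 16, 17, 19, 23, 24, 25, 27, 29, 30, 34, 36, 37, 38.
n = 15.
P10: r = 1.6; ranks 1–2 are 8, 9; interpolating gives 8.6.
P90: r = 14.4; ranks 14–15 are 37, 38; interpolating gives 37.4.
Difference: 37.4 − 8.6 = 28.8.

28.80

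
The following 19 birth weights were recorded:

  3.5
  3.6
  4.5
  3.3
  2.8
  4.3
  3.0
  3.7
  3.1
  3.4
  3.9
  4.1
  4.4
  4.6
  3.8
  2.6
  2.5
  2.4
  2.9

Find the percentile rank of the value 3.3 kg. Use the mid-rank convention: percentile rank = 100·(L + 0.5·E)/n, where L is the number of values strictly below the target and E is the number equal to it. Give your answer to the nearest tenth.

39.5

Sorted: 2.4, 2.5, 2.6, 2.8, 2.9, 3.0, 3.1, 3.3, 3.4, 3.5, 3.6, 3.7, 3.8, 3.9, 4.1, 4.3, 4.4, 4.5, 4.6.
Count below 3.3: L = 7; count equal: E = 1; n = 19.
Percentile rank = 100·(7 + 0.5·1)/19 = 100·7.5/19 = 39.47.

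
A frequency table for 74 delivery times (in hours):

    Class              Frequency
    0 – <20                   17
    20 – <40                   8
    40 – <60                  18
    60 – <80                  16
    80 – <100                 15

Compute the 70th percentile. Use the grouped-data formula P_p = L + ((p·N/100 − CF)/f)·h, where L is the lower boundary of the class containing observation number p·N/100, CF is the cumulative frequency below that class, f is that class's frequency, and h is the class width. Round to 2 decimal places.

71.00

N = 74; target position k = 70/100 · 74 = 51.8.
Cumulative frequencies: 17, 25, 43, 59, 74.
Observation 51.8 falls in the class 60 – <80.
L = 60, CF = 43, f = 16, h = 20.
P70 = 60 + ((51.8 − 43)/16)·20 = 60 + 11 = 71.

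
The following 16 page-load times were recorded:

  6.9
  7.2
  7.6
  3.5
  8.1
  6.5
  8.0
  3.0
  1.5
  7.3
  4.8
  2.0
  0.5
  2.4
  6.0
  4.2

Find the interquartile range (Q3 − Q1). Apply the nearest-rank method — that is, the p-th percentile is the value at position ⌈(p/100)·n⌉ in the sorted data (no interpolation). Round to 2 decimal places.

Sorted: 0.5, 1.5, 2.0, 2.4, 3.0, 3.5, 4.2, 4.8, 6.0, 6.5, 6.9, 7.2, 7.3, 7.6, 8.0, 8.1.
n = 16.
P25: rank ⌈25/100·16⌉ = 4 → 2.4.
P75: rank ⌈75/100·16⌉ = 12 → 7.2.
Difference: 7.2 − 2.4 = 4.8.

4.80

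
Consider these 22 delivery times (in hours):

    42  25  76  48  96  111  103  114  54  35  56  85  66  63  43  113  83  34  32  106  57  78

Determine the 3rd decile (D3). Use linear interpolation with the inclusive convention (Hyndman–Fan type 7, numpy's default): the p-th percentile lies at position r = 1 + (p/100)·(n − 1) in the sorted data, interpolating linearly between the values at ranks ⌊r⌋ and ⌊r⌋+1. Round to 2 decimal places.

49.80

Sorted: 25, 32, 34, 35, 42, 43, 48, 54, 56, 57, 63, 66, 76, 78, 83, 85, 96, 103, 106, 111, 113, 114.
n = 22.
r = 1 + (30/100)·(22 − 1) = 1 + 6.3 = 7.3.
Rank 7 is 48 and rank 8 is 54.
Interpolate: 48 + 0.3·(54 − 48) = 48 + 0.3·6 = 49.8.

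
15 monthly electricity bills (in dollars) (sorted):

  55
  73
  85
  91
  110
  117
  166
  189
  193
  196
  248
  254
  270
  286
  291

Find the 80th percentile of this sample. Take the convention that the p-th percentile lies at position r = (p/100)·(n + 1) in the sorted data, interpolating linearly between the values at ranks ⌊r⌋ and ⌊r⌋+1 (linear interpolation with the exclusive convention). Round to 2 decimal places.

266.80

n = 15.
r = (80/100)·(15 + 1) = 12.8.
Rank 12 is 254 and rank 13 is 270.
Interpolate: 254 + 0.8·(270 − 254) = 254 + 0.8·16 = 266.8.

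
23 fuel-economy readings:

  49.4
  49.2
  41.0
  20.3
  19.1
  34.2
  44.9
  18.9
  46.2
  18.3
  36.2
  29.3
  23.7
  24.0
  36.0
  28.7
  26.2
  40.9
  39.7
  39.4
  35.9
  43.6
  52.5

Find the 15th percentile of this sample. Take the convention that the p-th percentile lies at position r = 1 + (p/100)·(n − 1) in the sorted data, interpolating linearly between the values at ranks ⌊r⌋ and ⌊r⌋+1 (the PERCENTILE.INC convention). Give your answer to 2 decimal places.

21.32

Sorted: 18.3, 18.9, 19.1, 20.3, 23.7, 24.0, 26.2, 28.7, 29.3, 34.2, 35.9, 36.0, 36.2, 39.4, 39.7, 40.9, 41.0, 43.6, 44.9, 46.2, 49.2, 49.4, 52.5.
n = 23.
r = 1 + (15/100)·(23 − 1) = 1 + 3.3 = 4.3.
Rank 4 is 20.3 and rank 5 is 23.7.
Interpolate: 20.3 + 0.3·(23.7 − 20.3) = 20.3 + 0.3·3.4 = 21.32.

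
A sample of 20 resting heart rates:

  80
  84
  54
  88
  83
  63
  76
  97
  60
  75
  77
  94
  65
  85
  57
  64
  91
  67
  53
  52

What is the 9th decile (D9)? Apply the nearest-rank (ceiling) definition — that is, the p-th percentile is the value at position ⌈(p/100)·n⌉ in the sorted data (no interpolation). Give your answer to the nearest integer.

Sorted: 52, 53, 54, 57, 60, 63, 64, 65, 67, 75, 76, 77, 80, 83, 84, 85, 88, 91, 94, 97.
n = 20.
Position = ⌈90/100 · 20⌉ = ⌈18⌉ = 18.
The value at rank 18 is 91.

91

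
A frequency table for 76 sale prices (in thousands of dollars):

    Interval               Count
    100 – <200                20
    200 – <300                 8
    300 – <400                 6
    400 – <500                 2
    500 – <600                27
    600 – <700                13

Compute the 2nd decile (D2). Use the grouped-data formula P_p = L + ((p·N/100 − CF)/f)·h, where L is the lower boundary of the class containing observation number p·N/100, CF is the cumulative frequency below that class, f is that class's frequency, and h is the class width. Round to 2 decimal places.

N = 76; target position k = 20/100 · 76 = 15.2.
Cumulative frequencies: 20, 28, 34, 36, 63, 76.
Observation 15.2 falls in the class 100 – <200.
L = 100, CF = 0, f = 20, h = 100.
P20 = 100 + ((15.2 − 0)/20)·100 = 100 + 76 = 176.

176.00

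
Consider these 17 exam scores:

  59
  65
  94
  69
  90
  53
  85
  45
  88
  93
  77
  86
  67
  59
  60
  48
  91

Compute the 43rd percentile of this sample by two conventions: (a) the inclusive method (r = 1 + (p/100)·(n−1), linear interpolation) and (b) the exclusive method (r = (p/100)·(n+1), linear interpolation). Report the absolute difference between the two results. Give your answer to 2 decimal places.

0.28

Sorted: 45, 48, 53, 59, 59, 60, 65, 67, 69, 77, 85, 86, 88, 90, 91, 93, 94.
n = 17.
(a) r = 7.88; between ranks 7 (65) and 8 (67): 66.76.
(b) r = 7.74; between ranks 7 (65) and 8 (67): 66.48.
|66.76 − 66.48| = 0.28.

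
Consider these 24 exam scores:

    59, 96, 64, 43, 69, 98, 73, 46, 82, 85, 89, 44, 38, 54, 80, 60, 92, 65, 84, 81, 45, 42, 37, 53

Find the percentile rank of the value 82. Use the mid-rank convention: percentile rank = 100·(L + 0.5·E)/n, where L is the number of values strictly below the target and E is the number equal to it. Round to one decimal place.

72.9

Sorted: 37, 38, 42, 43, 44, 45, 46, 53, 54, 59, 60, 64, 65, 69, 73, 80, 81, 82, 84, 85, 89, 92, 96, 98.
Count below 82: L = 17; count equal: E = 1; n = 24.
Percentile rank = 100·(17 + 0.5·1)/24 = 100·17.5/24 = 72.92.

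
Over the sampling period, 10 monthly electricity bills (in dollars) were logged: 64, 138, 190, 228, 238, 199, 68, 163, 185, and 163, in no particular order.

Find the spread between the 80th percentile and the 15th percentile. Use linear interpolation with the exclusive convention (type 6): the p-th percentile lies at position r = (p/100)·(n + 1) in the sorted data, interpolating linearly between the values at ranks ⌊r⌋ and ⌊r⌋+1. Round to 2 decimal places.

Sorted: 64, 68, 138, 163, 163, 185, 190, 199, 228, 238.
n = 10.
P15: r = 1.65; ranks 1–2 are 64, 68; interpolating gives 66.6.
P80: r = 8.8; ranks 8–9 are 199, 228; interpolating gives 222.2.
Difference: 222.2 − 66.6 = 155.6.

155.60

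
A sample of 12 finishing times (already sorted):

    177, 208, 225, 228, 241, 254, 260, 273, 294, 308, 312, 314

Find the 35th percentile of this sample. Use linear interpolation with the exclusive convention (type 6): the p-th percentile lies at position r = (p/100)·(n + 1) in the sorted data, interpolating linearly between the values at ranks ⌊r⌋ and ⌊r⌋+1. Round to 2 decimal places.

n = 12.
r = (35/100)·(12 + 1) = 4.55.
Rank 4 is 228 and rank 5 is 241.
Interpolate: 228 + 0.55·(241 − 228) = 228 + 0.55·13 = 235.15.

235.15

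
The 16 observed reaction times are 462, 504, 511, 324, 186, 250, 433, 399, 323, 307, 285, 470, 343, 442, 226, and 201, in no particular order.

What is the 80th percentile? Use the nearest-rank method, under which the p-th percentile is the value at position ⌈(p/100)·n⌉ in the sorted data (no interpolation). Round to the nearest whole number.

Sorted: 186, 201, 226, 250, 285, 307, 323, 324, 343, 399, 433, 442, 462, 470, 504, 511.
n = 16.
Position = ⌈80/100 · 16⌉ = ⌈12.8⌉ = 13.
The value at rank 13 is 462.

462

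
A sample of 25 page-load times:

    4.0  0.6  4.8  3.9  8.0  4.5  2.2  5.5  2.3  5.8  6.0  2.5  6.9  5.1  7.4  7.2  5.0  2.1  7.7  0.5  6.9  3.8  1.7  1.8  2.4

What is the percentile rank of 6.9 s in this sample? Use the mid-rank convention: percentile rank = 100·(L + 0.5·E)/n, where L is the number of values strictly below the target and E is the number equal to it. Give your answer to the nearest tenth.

80.0

Sorted: 0.5, 0.6, 1.7, 1.8, 2.1, 2.2, 2.3, 2.4, 2.5, 3.8, 3.9, 4.0, 4.5, 4.8, 5.0, 5.1, 5.5, 5.8, 6.0, 6.9, 6.9, 7.2, 7.4, 7.7, 8.0.
Count below 6.9: L = 19; count equal: E = 2; n = 25.
Percentile rank = 100·(19 + 0.5·2)/25 = 100·20/25 = 80.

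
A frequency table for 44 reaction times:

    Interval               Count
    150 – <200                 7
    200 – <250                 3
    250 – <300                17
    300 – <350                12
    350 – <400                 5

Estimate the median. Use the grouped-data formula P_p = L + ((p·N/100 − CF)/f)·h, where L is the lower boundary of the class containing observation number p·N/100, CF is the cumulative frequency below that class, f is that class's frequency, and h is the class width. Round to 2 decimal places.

285.29

N = 44; target position k = 50/100 · 44 = 22.
Cumulative frequencies: 7, 10, 27, 39, 44.
Observation 22 falls in the class 250 – <300.
L = 250, CF = 10, f = 17, h = 50.
P50 = 250 + ((22 − 10)/17)·50 = 250 + 35.2941 = 285.294.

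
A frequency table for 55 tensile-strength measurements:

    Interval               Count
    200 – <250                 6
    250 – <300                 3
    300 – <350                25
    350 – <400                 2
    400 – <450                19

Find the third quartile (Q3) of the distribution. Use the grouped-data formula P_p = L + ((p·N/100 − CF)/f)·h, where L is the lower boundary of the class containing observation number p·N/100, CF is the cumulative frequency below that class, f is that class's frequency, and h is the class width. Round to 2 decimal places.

N = 55; target position k = 75/100 · 55 = 41.25.
Cumulative frequencies: 6, 9, 34, 36, 55.
Observation 41.25 falls in the class 400 – <450.
L = 400, CF = 36, f = 19, h = 50.
P75 = 400 + ((41.25 − 36)/19)·50 = 400 + 13.8158 = 413.816.

413.82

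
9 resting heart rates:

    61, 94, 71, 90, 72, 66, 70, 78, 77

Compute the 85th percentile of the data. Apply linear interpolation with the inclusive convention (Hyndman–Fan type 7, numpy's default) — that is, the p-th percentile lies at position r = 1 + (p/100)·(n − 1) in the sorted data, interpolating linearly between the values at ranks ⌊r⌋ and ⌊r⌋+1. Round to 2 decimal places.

87.60

Sorted: 61, 66, 70, 71, 72, 77, 78, 90, 94.
n = 9.
r = 1 + (85/100)·(9 − 1) = 1 + 6.8 = 7.8.
Rank 7 is 78 and rank 8 is 90.
Interpolate: 78 + 0.8·(90 − 78) = 78 + 0.8·12 = 87.6.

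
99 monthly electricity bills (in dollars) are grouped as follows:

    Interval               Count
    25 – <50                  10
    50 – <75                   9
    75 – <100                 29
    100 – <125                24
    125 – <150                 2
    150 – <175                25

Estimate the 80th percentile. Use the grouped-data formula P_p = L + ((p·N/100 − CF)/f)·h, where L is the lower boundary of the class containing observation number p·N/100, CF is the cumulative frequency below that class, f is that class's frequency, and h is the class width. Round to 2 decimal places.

155.20

N = 99; target position k = 80/100 · 99 = 79.2.
Cumulative frequencies: 10, 19, 48, 72, 74, 99.
Observation 79.2 falls in the class 150 – <175.
L = 150, CF = 74, f = 25, h = 25.
P80 = 150 + ((79.2 − 74)/25)·25 = 150 + 5.2 = 155.2.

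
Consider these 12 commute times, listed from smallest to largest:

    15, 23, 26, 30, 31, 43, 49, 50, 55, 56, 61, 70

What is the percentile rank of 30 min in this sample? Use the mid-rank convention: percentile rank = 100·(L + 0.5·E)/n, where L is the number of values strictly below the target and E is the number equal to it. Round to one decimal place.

29.2

Count below 30: L = 3; count equal: E = 1; n = 12.
Percentile rank = 100·(3 + 0.5·1)/12 = 100·3.5/12 = 29.17.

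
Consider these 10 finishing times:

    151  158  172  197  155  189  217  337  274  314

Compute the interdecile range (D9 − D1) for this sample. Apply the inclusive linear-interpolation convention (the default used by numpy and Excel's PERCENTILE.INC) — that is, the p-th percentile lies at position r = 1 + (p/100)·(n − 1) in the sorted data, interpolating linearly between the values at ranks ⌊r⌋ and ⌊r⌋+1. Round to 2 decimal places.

161.70

Sorted: 151, 155, 158, 172, 189, 197, 217, 274, 314, 337.
n = 10.
P10: r = 1.9; ranks 1–2 are 151, 155; interpolating gives 154.6.
P90: r = 9.1; ranks 9–10 are 314, 337; interpolating gives 316.3.
Difference: 316.3 − 154.6 = 161.7.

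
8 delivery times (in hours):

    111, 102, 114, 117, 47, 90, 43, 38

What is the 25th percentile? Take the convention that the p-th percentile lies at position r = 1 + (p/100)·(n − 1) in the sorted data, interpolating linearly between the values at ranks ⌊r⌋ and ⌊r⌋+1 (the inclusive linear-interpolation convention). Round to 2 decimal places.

Sorted: 38, 43, 47, 90, 102, 111, 114, 117.
n = 8.
r = 1 + (25/100)·(8 − 1) = 1 + 1.75 = 2.75.
Rank 2 is 43 and rank 3 is 47.
Interpolate: 43 + 0.75·(47 − 43) = 43 + 0.75·4 = 46.

46.00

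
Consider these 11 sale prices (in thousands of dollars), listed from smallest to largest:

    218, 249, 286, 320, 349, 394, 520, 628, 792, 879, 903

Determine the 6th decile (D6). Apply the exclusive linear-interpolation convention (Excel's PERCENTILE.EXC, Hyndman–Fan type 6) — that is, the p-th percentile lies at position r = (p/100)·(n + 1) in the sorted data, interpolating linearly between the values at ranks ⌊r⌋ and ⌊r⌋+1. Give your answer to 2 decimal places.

n = 11.
r = (60/100)·(11 + 1) = 7.2.
Rank 7 is 520 and rank 8 is 628.
Interpolate: 520 + 0.2·(628 − 520) = 520 + 0.2·108 = 541.6.

541.60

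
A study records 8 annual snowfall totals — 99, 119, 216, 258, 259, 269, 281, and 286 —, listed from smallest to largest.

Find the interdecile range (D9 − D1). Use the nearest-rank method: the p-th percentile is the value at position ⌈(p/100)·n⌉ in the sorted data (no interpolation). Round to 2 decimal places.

187.00

n = 8.
P10: rank ⌈10/100·8⌉ = 1 → 99.
P90: rank ⌈90/100·8⌉ = 8 → 286.
Difference: 286 − 99 = 187.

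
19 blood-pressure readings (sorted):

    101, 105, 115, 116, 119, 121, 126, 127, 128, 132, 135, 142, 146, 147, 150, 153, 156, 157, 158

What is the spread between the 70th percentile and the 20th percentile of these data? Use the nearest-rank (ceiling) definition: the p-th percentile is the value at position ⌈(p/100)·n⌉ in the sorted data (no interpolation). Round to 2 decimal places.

n = 19.
P20: rank ⌈20/100·19⌉ = 4 → 116.
P70: rank ⌈70/100·19⌉ = 14 → 147.
Difference: 147 − 116 = 31.

31.00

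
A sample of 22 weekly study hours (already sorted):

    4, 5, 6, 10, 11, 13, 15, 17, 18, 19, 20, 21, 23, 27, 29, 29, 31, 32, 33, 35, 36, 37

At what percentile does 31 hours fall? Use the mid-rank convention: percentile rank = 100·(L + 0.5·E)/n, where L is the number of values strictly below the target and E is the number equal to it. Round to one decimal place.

Count below 31: L = 16; count equal: E = 1; n = 22.
Percentile rank = 100·(16 + 0.5·1)/22 = 100·16.5/22 = 75.

75.0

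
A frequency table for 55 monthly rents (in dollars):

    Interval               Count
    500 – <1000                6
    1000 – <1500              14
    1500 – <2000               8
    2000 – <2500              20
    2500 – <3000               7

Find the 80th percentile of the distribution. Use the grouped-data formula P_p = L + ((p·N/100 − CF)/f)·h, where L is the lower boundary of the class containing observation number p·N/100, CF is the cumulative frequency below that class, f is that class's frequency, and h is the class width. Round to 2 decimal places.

N = 55; target position k = 80/100 · 55 = 44.
Cumulative frequencies: 6, 20, 28, 48, 55.
Observation 44 falls in the class 2000 – <2500.
L = 2000, CF = 28, f = 20, h = 500.
P80 = 2000 + ((44 − 28)/20)·500 = 2000 + 400 = 2400.

2400.00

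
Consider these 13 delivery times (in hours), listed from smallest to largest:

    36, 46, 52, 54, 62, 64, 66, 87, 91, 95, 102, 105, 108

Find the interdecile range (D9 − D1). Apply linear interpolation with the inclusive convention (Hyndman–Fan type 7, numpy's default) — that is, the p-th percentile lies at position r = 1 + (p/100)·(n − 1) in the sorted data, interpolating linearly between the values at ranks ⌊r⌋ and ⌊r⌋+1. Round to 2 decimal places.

n = 13.
P10: r = 2.2; ranks 2–3 are 46, 52; interpolating gives 47.2.
P90: r = 11.8; ranks 11–12 are 102, 105; interpolating gives 104.4.
Difference: 104.4 − 47.2 = 57.2.

57.20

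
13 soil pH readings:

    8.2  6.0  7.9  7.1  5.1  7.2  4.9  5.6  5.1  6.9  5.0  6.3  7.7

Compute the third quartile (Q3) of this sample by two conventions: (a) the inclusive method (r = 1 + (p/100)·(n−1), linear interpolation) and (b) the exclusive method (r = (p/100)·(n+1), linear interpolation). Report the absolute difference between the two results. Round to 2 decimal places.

0.25

Sorted: 4.9, 5.0, 5.1, 5.1, 5.6, 6.0, 6.3, 6.9, 7.1, 7.2, 7.7, 7.9, 8.2.
n = 13.
(a) r = 10 → value at rank 10 = 7.2.
(b) r = 10.5; between ranks 10 (7.2) and 11 (7.7): 7.45.
|7.2 − 7.45| = 0.25.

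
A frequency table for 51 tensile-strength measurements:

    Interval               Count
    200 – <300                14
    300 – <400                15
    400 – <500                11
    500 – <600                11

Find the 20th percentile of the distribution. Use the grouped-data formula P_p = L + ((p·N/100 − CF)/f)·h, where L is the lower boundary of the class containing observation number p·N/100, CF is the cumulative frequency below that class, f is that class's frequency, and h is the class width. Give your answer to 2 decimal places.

N = 51; target position k = 20/100 · 51 = 10.2.
Cumulative frequencies: 14, 29, 40, 51.
Observation 10.2 falls in the class 200 – <300.
L = 200, CF = 0, f = 14, h = 100.
P20 = 200 + ((10.2 − 0)/14)·100 = 200 + 72.8571 = 272.857.

272.86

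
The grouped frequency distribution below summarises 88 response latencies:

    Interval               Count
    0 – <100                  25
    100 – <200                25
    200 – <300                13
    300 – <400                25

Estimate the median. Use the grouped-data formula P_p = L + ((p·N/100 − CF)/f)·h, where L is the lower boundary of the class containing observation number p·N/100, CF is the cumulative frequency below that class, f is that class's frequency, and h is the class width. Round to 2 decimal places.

176.00

N = 88; target position k = 50/100 · 88 = 44.
Cumulative frequencies: 25, 50, 63, 88.
Observation 44 falls in the class 100 – <200.
L = 100, CF = 25, f = 25, h = 100.
P50 = 100 + ((44 − 25)/25)·100 = 100 + 76 = 176.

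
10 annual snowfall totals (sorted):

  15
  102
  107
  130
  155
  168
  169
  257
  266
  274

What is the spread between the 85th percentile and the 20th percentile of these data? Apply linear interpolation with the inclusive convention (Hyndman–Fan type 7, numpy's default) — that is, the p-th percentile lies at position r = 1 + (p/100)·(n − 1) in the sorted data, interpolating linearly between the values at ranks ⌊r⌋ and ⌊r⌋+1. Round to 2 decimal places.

156.85

n = 10.
P20: r = 2.8; ranks 2–3 are 102, 107; interpolating gives 106.
P85: r = 8.65; ranks 8–9 are 257, 266; interpolating gives 262.85.
Difference: 262.85 − 106 = 156.85.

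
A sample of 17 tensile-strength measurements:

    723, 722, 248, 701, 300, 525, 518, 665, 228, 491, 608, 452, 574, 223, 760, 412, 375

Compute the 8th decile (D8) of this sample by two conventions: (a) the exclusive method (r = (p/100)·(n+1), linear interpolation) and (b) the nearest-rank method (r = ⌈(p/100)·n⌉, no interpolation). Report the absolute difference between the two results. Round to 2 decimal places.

8.40

Sorted: 223, 228, 248, 300, 375, 412, 452, 491, 518, 525, 574, 608, 665, 701, 722, 723, 760.
n = 17.
(a) r = 14.4; between ranks 14 (701) and 15 (722): 709.4.
(b) the nearest-rank method: rank 14 → 701.
|709.4 − 701| = 8.4.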